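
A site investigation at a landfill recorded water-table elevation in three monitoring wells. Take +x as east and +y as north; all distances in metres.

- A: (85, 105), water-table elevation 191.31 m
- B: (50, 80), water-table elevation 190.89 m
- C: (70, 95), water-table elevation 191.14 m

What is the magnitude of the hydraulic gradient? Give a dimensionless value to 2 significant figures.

0.014

Taking A as reference: B−A = (-35, -25, -0.42); C−A = (-15, -10, -0.17).
Solve a·Δx + b·Δy = Δh: det = (-35)·(-10) − (-15)·(-25) = -25.
∂h/∂x = [(-0.42)·(-10) − (-0.17)·(-25)] / -25 = +0.002000
∂h/∂y = [(-35)·(-0.17) − (-15)·(-0.42)] / -25 = +0.01400
|∇h| = √(0.002000² + 0.01400²) = 0.01414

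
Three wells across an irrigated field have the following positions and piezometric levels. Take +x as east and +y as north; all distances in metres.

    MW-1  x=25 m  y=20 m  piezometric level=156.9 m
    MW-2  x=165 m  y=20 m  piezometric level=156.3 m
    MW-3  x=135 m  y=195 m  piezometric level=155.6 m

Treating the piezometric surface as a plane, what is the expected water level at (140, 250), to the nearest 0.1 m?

155.3 m

Differences from MW-1: to MW-2 (Δx, Δy, Δh) = (140, 0, -0.6); to MW-3 = (110, 175, -1.3).
Determinant of the coordinate differences = 140·175 − 110·0 = 24500.
∂h/∂x = [(-0.6)·175 − (-1.3)·0] / 24500 = -0.004286
∂h/∂y = [140·(-1.3) − 110·(-0.6)] / 24500 = -0.004735
h(140, 250) = 156.9 + (-0.004286)·(115) + (-0.004735)·(230) = 156.9 -0.493 -1.089 = 155.318 m.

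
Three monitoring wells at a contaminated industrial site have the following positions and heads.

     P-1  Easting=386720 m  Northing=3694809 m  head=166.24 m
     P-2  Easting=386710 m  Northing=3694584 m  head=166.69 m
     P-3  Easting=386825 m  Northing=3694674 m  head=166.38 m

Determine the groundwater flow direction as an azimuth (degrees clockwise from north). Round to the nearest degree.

031°

Taking P-1 as reference: P-2−P-1 = (-10, -225, +0.45); P-3−P-1 = (105, -135, +0.14).
Determinant of the coordinate differences = (-10)·(-135) − 105·(-225) = 24975.
∂h/∂x = [(+0.45)·(-135) − (+0.14)·(-225)] / 24975 = -0.001171
∂h/∂y = [(-10)·(+0.14) − 105·(+0.45)] / 24975 = -0.001948
Flow direction (−∇h) has components (+0.001171 E, +0.001948 N).
Azimuth = atan2(E, N) = atan2(+0.001171, +0.001948) = 31.0° ≈ 031°.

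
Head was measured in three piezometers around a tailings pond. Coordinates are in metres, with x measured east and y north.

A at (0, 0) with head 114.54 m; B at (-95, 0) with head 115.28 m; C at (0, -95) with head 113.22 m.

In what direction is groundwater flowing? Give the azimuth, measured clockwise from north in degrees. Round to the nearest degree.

151°

∂h/∂x = (115.28 − 114.54) / (-95 − 0) = -0.007789
∂h/∂y = (113.22 − 114.54) / (-95 − 0) = +0.01389
Flow direction (−∇h) has components (+0.007789 E, -0.01389 N).
Azimuth = atan2(E, N) = atan2(+0.007789, -0.01389) = 150.7° ≈ 151°.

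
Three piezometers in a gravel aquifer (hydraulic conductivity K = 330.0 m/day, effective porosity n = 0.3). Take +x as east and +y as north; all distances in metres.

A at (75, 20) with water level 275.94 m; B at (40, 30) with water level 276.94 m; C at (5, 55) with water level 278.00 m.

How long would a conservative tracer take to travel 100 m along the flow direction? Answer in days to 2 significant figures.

Taking A as reference: B−A = (-35, 10, +1.00); C−A = (-70, 35, +2.06).
Determinant of the coordinate differences = (-35)·35 − (-70)·10 = -525.
∂h/∂x = [(+1.00)·35 − (+2.06)·10] / -525 = -0.02743
∂h/∂y = [(-35)·(+2.06) − (-70)·(+1.00)] / -525 = +0.004000
|∇h| = √(-0.02743² + 0.004000²) = 0.02772
Seepage velocity v = K·i/n = 330.0 × 0.02772 / 0.3 = 30.49 m/day.
t = 100 / 30.49 = 3.28 days.

3.3 days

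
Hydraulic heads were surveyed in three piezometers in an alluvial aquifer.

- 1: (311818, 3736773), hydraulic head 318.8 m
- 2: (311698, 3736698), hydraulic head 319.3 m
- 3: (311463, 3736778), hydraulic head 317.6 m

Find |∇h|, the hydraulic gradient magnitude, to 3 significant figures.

0.0122

Differences from 1: to 2 (Δx, Δy, Δh) = (-120, -75, +0.5); to 3 = (-355, 5, -1.2).
Determinant of the coordinate differences = (-120)·5 − (-355)·(-75) = -27225.
∂h/∂x = [(+0.5)·5 − (-1.2)·(-75)] / -27225 = +0.003214
∂h/∂y = [(-120)·(-1.2) − (-355)·(+0.5)] / -27225 = -0.01181
|∇h| = √(0.003214² + -0.01181²) = 0.01224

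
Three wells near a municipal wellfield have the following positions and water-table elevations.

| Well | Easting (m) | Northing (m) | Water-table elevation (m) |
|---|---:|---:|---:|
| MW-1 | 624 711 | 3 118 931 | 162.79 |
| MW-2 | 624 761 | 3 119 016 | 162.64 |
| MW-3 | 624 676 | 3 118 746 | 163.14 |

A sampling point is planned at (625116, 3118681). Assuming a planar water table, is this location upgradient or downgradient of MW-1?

With h = a·x + b·y + c and MW-1 as origin, the differences give:
  50·a + 85·b = -0.15
  (-35)·a + (-185)·b = +0.35
Eliminate b (×(-185) and ×85, subtract): -6275·a = -2.000 → a = ∂h/∂x = +0.0003187
Back-substitute: b = ∂h/∂y = -0.001952.
Head at (625116, 3118681) = 162.79 + (+0.0003187)·(405) + (-0.001952)·(-250) = 163.41 m.
That is higher than the 162.79 m at MW-1, so the point is upgradient.

upgradient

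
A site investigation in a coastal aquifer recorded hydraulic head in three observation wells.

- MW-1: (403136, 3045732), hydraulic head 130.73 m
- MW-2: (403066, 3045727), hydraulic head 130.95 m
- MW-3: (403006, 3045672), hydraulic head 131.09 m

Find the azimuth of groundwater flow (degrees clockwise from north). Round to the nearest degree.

Three-point gradient (reference MW-1): Δ to MW-2 = (-70, -5, +0.22), Δ to MW-3 = (-130, -60, +0.36).
∂h/∂x = -0.003211, ∂h/∂y = +0.0009577 (det = 3550).
Flow direction (−∇h) has components (+0.003211 E, -0.0009577 N).
Azimuth = atan2(E, N) = atan2(+0.003211, -0.0009577) = 106.6° ≈ 107°.

107°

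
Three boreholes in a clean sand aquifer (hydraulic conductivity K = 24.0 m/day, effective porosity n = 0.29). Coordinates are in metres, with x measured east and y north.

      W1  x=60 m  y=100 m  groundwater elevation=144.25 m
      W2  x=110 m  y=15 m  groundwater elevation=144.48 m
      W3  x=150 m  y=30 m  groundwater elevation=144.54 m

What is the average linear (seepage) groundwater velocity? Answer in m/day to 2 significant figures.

With h = a·x + b·y + c and W1 as origin, the differences give:
  50·a + (-85)·b = +0.23
  90·a + (-70)·b = +0.29
Eliminate b (×(-70) and ×(-85), subtract): 4150·a = 8.550 → a = ∂h/∂x = +0.002060
Back-substitute: b = ∂h/∂y = -0.001494.
|∇h| = √(0.002060² + -0.001494²) = 0.002545
Seepage velocity v = K·i/n = 24.0 × 0.002545 / 0.29 = 0.2106 m/day.

0.21 m/day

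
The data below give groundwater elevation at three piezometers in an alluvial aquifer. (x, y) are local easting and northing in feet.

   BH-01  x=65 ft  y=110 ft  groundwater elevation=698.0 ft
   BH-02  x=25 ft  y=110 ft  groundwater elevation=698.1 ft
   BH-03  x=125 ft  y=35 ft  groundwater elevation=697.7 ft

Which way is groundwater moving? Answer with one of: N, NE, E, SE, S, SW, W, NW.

SE

Taking BH-01 as reference: BH-02−BH-01 = (-40, 0, +0.1); BH-03−BH-01 = (60, -75, -0.3).
Determinant of the coordinate differences = (-40)·(-75) − 60·0 = 3000.
∂h/∂x = [(+0.1)·(-75) − (-0.3)·0] / 3000 = -0.002500
∂h/∂y = [(-40)·(-0.3) − 60·(+0.1)] / 3000 = +0.002000
Flow = −∇h = (+0.002500 east, -0.002000 north), which points southeast.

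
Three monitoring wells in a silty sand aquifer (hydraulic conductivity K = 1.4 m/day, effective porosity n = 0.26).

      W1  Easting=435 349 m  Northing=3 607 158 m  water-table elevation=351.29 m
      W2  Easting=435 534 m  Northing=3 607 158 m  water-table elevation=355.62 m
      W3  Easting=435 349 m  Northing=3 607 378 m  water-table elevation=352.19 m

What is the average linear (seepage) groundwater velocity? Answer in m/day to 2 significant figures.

∂h/∂x = (355.62 − 351.29) / (435534 − 435349) = +0.02341
∂h/∂y = (352.19 − 351.29) / (3607378 − 3607158) = +0.004091
|∇h| = √(0.02341² + 0.004091²) = 0.02376
Seepage velocity v = K·i/n = 1.4 × 0.02376 / 0.26 = 0.1279 m/day.

0.13 m/day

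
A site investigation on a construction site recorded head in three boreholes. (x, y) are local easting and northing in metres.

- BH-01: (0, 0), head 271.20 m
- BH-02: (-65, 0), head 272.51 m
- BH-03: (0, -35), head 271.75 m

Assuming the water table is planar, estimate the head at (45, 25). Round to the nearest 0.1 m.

∂h/∂x = (272.51 − 271.20) / (-65 − 0) = -0.02015
∂h/∂y = (271.75 − 271.20) / (-35 − 0) = -0.01571
h(45, 25) = 271.20 + (-0.02015)·(45) + (-0.01571)·(25) = 271.20 -0.907 -0.393 = 269.900 m.

269.9 m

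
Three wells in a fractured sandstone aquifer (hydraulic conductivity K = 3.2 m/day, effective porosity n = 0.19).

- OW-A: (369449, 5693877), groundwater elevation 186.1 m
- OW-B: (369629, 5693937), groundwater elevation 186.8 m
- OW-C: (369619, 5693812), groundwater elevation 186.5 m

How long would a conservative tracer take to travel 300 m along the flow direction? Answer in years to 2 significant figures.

13 years

Differences from OW-A: to OW-B (Δx, Δy, Δh) = (180, 60, +0.7); to OW-C = (170, -65, +0.4).
Solve a·Δx + b·Δy = Δh: det = 180·(-65) − 170·60 = -21900.
∂h/∂x = [(+0.7)·(-65) − (+0.4)·60] / -21900 = +0.003174
∂h/∂y = [180·(+0.4) − 170·(+0.7)] / -21900 = +0.002146
|∇h| = √(0.003174² + 0.002146²) = 0.003831
Seepage velocity v = K·i/n = 3.2 × 0.003831 / 0.19 = 0.06452 m/day.
t = 300 / 0.06452 = 4650 days = 12.7 years.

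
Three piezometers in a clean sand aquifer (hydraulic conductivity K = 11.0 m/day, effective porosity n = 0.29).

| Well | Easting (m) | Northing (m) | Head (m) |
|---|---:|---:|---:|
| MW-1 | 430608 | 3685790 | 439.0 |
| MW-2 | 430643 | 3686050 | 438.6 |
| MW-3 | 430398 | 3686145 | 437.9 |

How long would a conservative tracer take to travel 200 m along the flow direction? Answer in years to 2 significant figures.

Differences from MW-1: to MW-2 (Δx, Δy, Δh) = (35, 260, -0.4); to MW-3 = (-210, 355, -1.1).
Determinant of the coordinate differences = 35·355 − (-210)·260 = 67025.
∂h/∂x = [(-0.4)·355 − (-1.1)·260] / 67025 = +0.002148
∂h/∂y = [35·(-1.1) − (-210)·(-0.4)] / 67025 = -0.001828
|∇h| = √(0.002148² + -0.001828²) = 0.002821
Seepage velocity v = K·i/n = 11.0 × 0.002821 / 0.29 = 0.107 m/day.
t = 200 / 0.107 = 1869 days = 5.12 years.

5.1 years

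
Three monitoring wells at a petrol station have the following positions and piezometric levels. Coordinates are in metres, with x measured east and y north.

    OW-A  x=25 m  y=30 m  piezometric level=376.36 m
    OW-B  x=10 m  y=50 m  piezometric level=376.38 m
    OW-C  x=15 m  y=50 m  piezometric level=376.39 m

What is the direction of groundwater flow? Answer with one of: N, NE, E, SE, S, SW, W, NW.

With h = a·x + b·y + c and OW-A as origin, the differences give:
  (-15)·a + 20·b = +0.02
  (-10)·a + 20·b = +0.03
Eliminate b (×20 and ×20, subtract): -100·a = -0.200 → a = ∂h/∂x = +0.002000
Back-substitute: b = ∂h/∂y = +0.002500.
Flow = −∇h = (-0.002000 east, -0.002500 north), which points southwest.

SW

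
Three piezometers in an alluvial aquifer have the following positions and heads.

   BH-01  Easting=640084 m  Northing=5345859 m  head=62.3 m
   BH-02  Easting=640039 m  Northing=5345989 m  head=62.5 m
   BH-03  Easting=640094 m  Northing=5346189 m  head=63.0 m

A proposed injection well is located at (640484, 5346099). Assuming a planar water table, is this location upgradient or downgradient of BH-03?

upgradient

Taking BH-01 as reference: BH-02−BH-01 = (-45, 130, +0.2); BH-03−BH-01 = (10, 330, +0.7).
Determinant of the coordinate differences = (-45)·330 − 10·130 = -16150.
∂h/∂x = [(+0.2)·330 − (+0.7)·130] / -16150 = +0.001548
∂h/∂y = [(-45)·(+0.7) − 10·(+0.2)] / -16150 = +0.002074
Head at (640484, 5346099) = 62.3 + (+0.001548)·(400) + (+0.002074)·(240) = 63.42 m.
That is higher than the 63.0 m at BH-03, so the point is upgradient.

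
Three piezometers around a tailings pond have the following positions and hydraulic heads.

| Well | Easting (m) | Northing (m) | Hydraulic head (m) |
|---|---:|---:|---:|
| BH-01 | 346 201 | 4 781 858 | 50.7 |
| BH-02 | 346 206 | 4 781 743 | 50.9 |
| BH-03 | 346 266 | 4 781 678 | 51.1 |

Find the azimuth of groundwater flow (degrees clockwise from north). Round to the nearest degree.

With h = a·x + b·y + c and BH-01 as origin, the differences give:
  5·a + (-115)·b = +0.2
  65·a + (-180)·b = +0.4
Eliminate b (×(-180) and ×(-115), subtract): 6575·a = 10.00 → a = ∂h/∂x = +0.001521
Back-substitute: b = ∂h/∂y = -0.001673.
Flow direction (−∇h) has components (-0.001521 E, +0.001673 N).
Azimuth = atan2(E, N) = atan2(-0.001521, +0.001673) = 317.7° ≈ 318°.

318°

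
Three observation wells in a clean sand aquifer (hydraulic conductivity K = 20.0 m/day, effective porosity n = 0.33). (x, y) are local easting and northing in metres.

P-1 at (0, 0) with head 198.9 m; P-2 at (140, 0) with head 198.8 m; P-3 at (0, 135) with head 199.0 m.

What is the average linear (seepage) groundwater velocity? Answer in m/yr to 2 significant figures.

∂h/∂x = (198.8 − 198.9) / (140 − 0) = -0.0007143
∂h/∂y = (199.0 − 198.9) / (135 − 0) = +0.0007407
|∇h| = √(-0.0007143² + 0.0007407²) = 0.001029
Seepage velocity v = K·i/n = 20.0 × 0.001029 / 0.33 = 0.06236 m/day = 22.78 m/yr.

23 m/yr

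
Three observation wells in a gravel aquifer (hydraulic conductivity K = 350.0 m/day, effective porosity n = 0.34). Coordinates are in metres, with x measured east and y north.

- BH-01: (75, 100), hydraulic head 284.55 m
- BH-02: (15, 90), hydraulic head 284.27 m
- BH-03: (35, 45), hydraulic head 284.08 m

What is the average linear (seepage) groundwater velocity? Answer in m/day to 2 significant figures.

7.1 m/day

Taking BH-01 as reference: BH-02−BH-01 = (-60, -10, -0.28); BH-03−BH-01 = (-40, -55, -0.47).
Solve a·Δx + b·Δy = Δh: det = (-60)·(-55) − (-40)·(-10) = 2900.
∂h/∂x = [(-0.28)·(-55) − (-0.47)·(-10)] / 2900 = +0.003690
∂h/∂y = [(-60)·(-0.47) − (-40)·(-0.28)] / 2900 = +0.005862
|∇h| = √(0.003690² + 0.005862²) = 0.006927
Seepage velocity v = K·i/n = 350.0 × 0.006927 / 0.34 = 7.131 m/day.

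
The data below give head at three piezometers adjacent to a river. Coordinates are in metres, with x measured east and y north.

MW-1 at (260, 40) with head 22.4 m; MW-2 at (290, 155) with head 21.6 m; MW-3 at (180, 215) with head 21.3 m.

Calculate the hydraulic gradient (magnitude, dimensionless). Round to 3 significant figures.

0.00678

Differences from MW-1: to MW-2 (Δx, Δy, Δh) = (30, 115, -0.8); to MW-3 = (-80, 175, -1.1).
Determinant of the coordinate differences = 30·175 − (-80)·115 = 14450.
∂h/∂x = [(-0.8)·175 − (-1.1)·115] / 14450 = -0.0009343
∂h/∂y = [30·(-1.1) − (-80)·(-0.8)] / 14450 = -0.006713
|∇h| = √(-0.0009343² + -0.006713²) = 0.006778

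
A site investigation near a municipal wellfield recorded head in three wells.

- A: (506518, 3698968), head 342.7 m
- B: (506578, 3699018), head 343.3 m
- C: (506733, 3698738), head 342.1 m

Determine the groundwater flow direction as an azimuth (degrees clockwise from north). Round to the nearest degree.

213°

Taking A as reference: B−A = (60, 50, +0.6); C−A = (215, -230, -0.6).
Solve a·Δx + b·Δy = Δh: det = 60·(-230) − 215·50 = -24550.
∂h/∂x = [(+0.6)·(-230) − (-0.6)·50] / -24550 = +0.004399
∂h/∂y = [60·(-0.6) − 215·(+0.6)] / -24550 = +0.006721
Flow direction (−∇h) has components (-0.004399 E, -0.006721 N).
Azimuth = atan2(E, N) = atan2(-0.004399, -0.006721) = 213.2° ≈ 213°.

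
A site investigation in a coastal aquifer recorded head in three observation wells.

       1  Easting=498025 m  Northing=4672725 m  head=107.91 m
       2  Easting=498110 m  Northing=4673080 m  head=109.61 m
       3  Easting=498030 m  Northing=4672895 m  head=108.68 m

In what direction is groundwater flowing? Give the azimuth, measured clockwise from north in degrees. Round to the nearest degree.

With h = a·x + b·y + c and 1 as origin, the differences give:
  85·a + 355·b = +1.70
  5·a + 170·b = +0.77
Eliminate b (×170 and ×355, subtract): 12675·a = 15.650 → a = ∂h/∂x = +0.001235
Back-substitute: b = ∂h/∂y = +0.004493.
Flow direction (−∇h) has components (-0.001235 E, -0.004493 N).
Azimuth = atan2(E, N) = atan2(-0.001235, -0.004493) = 195.4° ≈ 195°.

195°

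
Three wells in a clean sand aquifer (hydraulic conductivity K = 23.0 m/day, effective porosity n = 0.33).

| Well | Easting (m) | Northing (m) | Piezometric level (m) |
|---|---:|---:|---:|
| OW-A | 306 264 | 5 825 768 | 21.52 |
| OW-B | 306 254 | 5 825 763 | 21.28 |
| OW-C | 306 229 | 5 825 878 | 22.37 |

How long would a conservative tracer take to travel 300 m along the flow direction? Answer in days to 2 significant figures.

200 days

Taking OW-A as reference: OW-B−OW-A = (-10, -5, -0.24); OW-C−OW-A = (-35, 110, +0.85).
Solve a·Δx + b·Δy = Δh: det = (-10)·110 − (-35)·(-5) = -1275.
∂h/∂x = [(-0.24)·110 − (+0.85)·(-5)] / -1275 = +0.01737
∂h/∂y = [(-10)·(+0.85) − (-35)·(-0.24)] / -1275 = +0.01325
|∇h| = √(0.01737² + 0.01325²) = 0.02185
Seepage velocity v = K·i/n = 23.0 × 0.02185 / 0.33 = 1.523 m/day.
t = 300 / 1.523 = 197 days.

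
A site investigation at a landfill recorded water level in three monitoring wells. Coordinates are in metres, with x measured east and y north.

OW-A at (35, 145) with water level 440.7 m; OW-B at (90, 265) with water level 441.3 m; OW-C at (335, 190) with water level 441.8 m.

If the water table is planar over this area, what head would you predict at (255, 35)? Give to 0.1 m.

441.0 m

Taking OW-A as reference: OW-B−OW-A = (55, 120, +0.6); OW-C−OW-A = (300, 45, +1.1).
Determinant of the coordinate differences = 55·45 − 300·120 = -33525.
∂h/∂x = [(+0.6)·45 − (+1.1)·120] / -33525 = +0.003132
∂h/∂y = [55·(+1.1) − 300·(+0.6)] / -33525 = +0.003565
h(255, 35) = 440.7 + (+0.003132)·(220) + (+0.003565)·(-110) = 440.7 +0.689 -0.392 = 440.997 m.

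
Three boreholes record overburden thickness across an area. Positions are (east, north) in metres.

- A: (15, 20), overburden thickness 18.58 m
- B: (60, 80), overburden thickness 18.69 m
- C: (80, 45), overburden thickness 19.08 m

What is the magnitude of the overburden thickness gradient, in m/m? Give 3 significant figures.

0.0113 m/m

Taking A as reference: B−A = (45, 60, +0.11); C−A = (65, 25, +0.50).
Solve a·Δx + b·Δy = Δd: det = 45·25 − 65·60 = -2775.
∂d/∂x = [(+0.11)·25 − (+0.50)·60] / -2775 = +0.009820
∂d/∂y = [45·(+0.50) − 65·(+0.11)] / -2775 = -0.005532
|∇f| = √(0.009820² + -0.005532²) = 0.01127 m/m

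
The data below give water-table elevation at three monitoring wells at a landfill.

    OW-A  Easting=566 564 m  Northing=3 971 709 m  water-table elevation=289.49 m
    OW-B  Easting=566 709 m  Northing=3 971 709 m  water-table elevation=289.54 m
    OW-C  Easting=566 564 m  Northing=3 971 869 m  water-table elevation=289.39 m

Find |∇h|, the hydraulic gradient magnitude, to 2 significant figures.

∂h/∂x = (289.54 − 289.49) / (566709 − 566564) = +0.0003448
∂h/∂y = (289.39 − 289.49) / (3971869 − 3971709) = -0.0006250
|∇h| = √(0.0003448² + -0.0006250²) = 0.0007138

0.00071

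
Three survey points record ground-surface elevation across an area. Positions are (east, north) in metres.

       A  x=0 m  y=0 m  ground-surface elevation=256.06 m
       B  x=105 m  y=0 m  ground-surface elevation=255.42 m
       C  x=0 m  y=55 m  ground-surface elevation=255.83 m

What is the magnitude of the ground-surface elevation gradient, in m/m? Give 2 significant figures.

∂z/∂x = (255.42 − 256.06) / (105 − 0) = -0.006095
∂z/∂y = (255.83 − 256.06) / (55 − 0) = -0.004182
|∇f| = √(-0.006095² + -0.004182²) = 0.007392 m/m

0.0074 m/m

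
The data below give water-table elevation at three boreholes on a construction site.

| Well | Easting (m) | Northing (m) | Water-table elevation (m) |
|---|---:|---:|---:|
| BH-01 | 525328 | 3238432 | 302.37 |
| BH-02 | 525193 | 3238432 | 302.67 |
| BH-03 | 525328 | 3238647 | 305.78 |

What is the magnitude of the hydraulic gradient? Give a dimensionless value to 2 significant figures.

∂h/∂x = (302.67 − 302.37) / (525193 − 525328) = -0.002222
∂h/∂y = (305.78 − 302.37) / (3238647 − 3238432) = +0.01586
|∇h| = √(-0.002222² + 0.01586²) = 0.01601

0.016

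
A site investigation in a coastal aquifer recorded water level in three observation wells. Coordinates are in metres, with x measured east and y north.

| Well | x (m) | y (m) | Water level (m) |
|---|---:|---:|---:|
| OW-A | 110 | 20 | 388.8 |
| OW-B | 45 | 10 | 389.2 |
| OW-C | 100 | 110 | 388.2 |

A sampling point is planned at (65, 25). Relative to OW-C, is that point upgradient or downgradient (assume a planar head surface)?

upgradient

With h = a·x + b·y + c and OW-A as origin, the differences give:
  (-65)·a + (-10)·b = +0.4
  (-10)·a + 90·b = -0.6
Eliminate b (×90 and ×(-10), subtract): -5950·a = 30.00 → a = ∂h/∂x = -0.005042
Back-substitute: b = ∂h/∂y = -0.007227.
Head at (65, 25) = 388.8 + (-0.005042)·(-45) + (-0.007227)·(5) = 388.99 m.
That is higher than the 388.2 m at OW-C, so the point is upgradient.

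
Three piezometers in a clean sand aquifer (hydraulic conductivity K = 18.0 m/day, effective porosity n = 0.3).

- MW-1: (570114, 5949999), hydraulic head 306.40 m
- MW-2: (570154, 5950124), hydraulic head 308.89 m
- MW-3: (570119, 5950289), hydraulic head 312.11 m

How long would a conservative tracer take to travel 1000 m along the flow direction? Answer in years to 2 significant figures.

Taking MW-1 as reference: MW-2−MW-1 = (40, 125, +2.49); MW-3−MW-1 = (5, 290, +5.71).
Solve a·Δx + b·Δy = Δh: det = 40·290 − 5·125 = 10975.
∂h/∂x = [(+2.49)·290 − (+5.71)·125] / 10975 = +0.0007608
∂h/∂y = [40·(+5.71) − 5·(+2.49)] / 10975 = +0.01968
|∇h| = √(0.0007608² + 0.01968²) = 0.01969
Seepage velocity v = K·i/n = 18.0 × 0.01969 / 0.3 = 1.181 m/day.
t = 1000 / 1.181 = 846.7 days = 2.32 years.

2.3 years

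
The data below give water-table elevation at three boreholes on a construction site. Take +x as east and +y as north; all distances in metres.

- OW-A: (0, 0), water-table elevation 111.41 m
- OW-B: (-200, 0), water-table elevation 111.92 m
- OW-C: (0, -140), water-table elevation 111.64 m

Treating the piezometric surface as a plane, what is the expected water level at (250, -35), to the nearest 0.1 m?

∂h/∂x = (111.92 − 111.41) / (-200 − 0) = -0.002550
∂h/∂y = (111.64 − 111.41) / (-140 − 0) = -0.001643
h(250, -35) = 111.41 + (-0.002550)·(250) + (-0.001643)·(-35) = 111.41 -0.638 +0.058 = 110.830 m.

110.8 m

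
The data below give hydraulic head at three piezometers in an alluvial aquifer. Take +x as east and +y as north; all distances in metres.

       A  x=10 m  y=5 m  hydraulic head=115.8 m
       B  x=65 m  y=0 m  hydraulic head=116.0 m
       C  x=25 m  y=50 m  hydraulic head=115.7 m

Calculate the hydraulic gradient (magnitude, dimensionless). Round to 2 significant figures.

Taking A as reference: B−A = (55, -5, +0.2); C−A = (15, 45, -0.1).
Solve a·Δx + b·Δy = Δh: det = 55·45 − 15·(-5) = 2550.
∂h/∂x = [(+0.2)·45 − (-0.1)·(-5)] / 2550 = +0.003333
∂h/∂y = [55·(-0.1) − 15·(+0.2)] / 2550 = -0.003333
|∇h| = √(0.003333² + -0.003333²) = 0.004714

0.0047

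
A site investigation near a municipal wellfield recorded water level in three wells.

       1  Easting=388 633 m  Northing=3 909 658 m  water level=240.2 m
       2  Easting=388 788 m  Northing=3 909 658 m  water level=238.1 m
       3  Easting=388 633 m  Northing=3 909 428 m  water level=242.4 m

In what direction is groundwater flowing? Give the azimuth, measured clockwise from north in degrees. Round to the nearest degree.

055°

∂h/∂x = (238.1 − 240.2) / (388788 − 388633) = -0.01355
∂h/∂y = (242.4 − 240.2) / (3909428 − 3909658) = -0.009565
Flow direction (−∇h) has components (+0.01355 E, +0.009565 N).
Azimuth = atan2(E, N) = atan2(+0.01355, +0.009565) = 54.8° ≈ 055°.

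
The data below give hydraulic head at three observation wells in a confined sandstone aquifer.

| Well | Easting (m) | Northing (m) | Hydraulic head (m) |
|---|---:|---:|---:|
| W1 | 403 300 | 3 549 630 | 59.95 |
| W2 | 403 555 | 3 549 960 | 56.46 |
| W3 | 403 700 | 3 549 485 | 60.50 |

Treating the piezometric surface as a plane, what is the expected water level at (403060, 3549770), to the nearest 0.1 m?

59.1 m

Taking W1 as reference: W2−W1 = (255, 330, -3.49); W3−W1 = (400, -145, +0.55).
Solve a·Δx + b·Δy = Δh: det = 255·(-145) − 400·330 = -168975.
∂h/∂x = [(-3.49)·(-145) − (+0.55)·330] / -168975 = -0.001921
∂h/∂y = [255·(+0.55) − 400·(-3.49)] / -168975 = -0.009092
h(403060, 3549770) = 59.95 + (-0.001921)·(-240) + (-0.009092)·(140) = 59.95 +0.461 -1.273 = 59.138 m.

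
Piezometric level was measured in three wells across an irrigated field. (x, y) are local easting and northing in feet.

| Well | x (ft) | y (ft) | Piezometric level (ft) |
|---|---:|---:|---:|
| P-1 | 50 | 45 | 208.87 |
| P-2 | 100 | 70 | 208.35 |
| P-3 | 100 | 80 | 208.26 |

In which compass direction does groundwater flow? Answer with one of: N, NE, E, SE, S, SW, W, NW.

NE

With h = a·x + b·y + c and P-1 as origin, the differences give:
  50·a + 25·b = -0.52
  50·a + 35·b = -0.61
Eliminate b (×35 and ×25, subtract): 500·a = -2.950 → a = ∂h/∂x = -0.005900
Back-substitute: b = ∂h/∂y = -0.009000.
Flow = −∇h = (+0.005900 east, +0.009000 north), which points northeast.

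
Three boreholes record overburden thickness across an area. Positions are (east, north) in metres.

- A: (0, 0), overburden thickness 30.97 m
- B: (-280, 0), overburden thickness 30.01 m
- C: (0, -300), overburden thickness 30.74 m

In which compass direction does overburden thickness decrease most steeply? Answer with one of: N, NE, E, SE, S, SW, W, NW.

∂d/∂x = (30.01 − 30.97) / (-280 − 0) = +0.003429
∂d/∂y = (30.74 − 30.97) / (-300 − 0) = +0.0007667
Steepest decrease is along −∇f = (-0.003429 E, -0.0007667 N) → west.

W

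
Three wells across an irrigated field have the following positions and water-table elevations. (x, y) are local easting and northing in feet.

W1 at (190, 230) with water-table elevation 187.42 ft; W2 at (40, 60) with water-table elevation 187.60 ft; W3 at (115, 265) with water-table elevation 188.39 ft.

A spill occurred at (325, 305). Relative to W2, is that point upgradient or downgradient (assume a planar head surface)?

Differences from W1: to W2 (Δx, Δy, Δh) = (-150, -170, +0.18); to W3 = (-75, 35, +0.97).
Determinant of the coordinate differences = (-150)·35 − (-75)·(-170) = -18000.
∂h/∂x = [(+0.18)·35 − (+0.97)·(-170)] / -18000 = -0.009511
∂h/∂y = [(-150)·(+0.97) − (-75)·(+0.18)] / -18000 = +0.007333
Head at (325, 305) = 187.42 + (-0.009511)·(135) + (+0.007333)·(75) = 186.69 ft.
That is lower than the 187.60 ft at W2, so the point is downgradient.

downgradient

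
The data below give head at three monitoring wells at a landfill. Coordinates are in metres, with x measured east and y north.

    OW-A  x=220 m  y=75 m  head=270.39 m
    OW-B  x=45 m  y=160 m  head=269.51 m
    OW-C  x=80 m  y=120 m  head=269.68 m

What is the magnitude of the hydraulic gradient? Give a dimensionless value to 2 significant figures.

Differences from OW-A: to OW-B (Δx, Δy, Δh) = (-175, 85, -0.88); to OW-C = (-140, 45, -0.71).
Determinant of the coordinate differences = (-175)·45 − (-140)·85 = 4025.
∂h/∂x = [(-0.88)·45 − (-0.71)·85] / 4025 = +0.005155
∂h/∂y = [(-175)·(-0.71) − (-140)·(-0.88)] / 4025 = +0.0002609
|∇h| = √(0.005155² + 0.0002609²) = 0.005162

0.0052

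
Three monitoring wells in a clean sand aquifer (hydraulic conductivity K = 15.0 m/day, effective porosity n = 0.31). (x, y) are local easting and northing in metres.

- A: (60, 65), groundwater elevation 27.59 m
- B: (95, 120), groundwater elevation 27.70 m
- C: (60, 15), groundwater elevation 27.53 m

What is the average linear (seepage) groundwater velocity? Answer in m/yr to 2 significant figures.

31 m/yr

Differences from A: to B (Δx, Δy, Δh) = (35, 55, +0.11); to C = (0, -50, -0.06).
Determinant of the coordinate differences = 35·(-50) − 0·55 = -1750.
∂h/∂x = [(+0.11)·(-50) − (-0.06)·55] / -1750 = +0.001257
∂h/∂y = [35·(-0.06) − 0·(+0.11)] / -1750 = +0.001200
|∇h| = √(0.001257² + 0.001200²) = 0.001738
Seepage velocity v = K·i/n = 15.0 × 0.001738 / 0.31 = 0.0841 m/day = 30.72 m/yr.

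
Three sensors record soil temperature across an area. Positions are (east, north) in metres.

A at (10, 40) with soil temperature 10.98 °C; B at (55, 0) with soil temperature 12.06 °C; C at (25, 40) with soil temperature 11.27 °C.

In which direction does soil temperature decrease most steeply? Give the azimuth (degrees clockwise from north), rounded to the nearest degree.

Taking A as reference: B−A = (45, -40, +1.08); C−A = (15, 0, +0.29).
Determinant of the coordinate differences = 45·0 − 15·(-40) = 600.
∂T/∂x = [(+1.08)·0 − (+0.29)·(-40)] / 600 = +0.01933
∂T/∂y = [45·(+0.29) − 15·(+1.08)] / 600 = -0.005250
Steepest decrease is along −∇f: components (-0.01933 E, +0.005250 N).
Azimuth = atan2(-0.01933, +0.005250) = 285.2° ≈ 285°.

285°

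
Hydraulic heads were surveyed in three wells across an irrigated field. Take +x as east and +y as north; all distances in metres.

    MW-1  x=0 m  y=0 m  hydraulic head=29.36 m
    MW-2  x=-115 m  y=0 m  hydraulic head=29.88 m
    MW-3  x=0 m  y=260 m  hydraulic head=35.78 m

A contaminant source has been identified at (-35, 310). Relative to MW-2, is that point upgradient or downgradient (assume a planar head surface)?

∂h/∂x = (29.88 − 29.36) / (-115 − 0) = -0.004522
∂h/∂y = (35.78 − 29.36) / (260 − 0) = +0.02469
Head at (-35, 310) = 29.36 + (-0.004522)·(-35) + (+0.02469)·(310) = 37.17 m.
That is higher than the 29.88 m at MW-2, so the point is upgradient.

upgradient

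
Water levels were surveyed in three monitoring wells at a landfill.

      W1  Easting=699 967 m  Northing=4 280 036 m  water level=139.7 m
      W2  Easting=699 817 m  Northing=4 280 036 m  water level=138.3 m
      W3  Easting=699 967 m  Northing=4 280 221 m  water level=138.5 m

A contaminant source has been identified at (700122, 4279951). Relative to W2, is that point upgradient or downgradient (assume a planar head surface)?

∂h/∂x = (138.3 − 139.7) / (699817 − 699967) = +0.009333
∂h/∂y = (138.5 − 139.7) / (4280221 − 4280036) = -0.006486
Head at (700122, 4279951) = 139.7 + (+0.009333)·(155) + (-0.006486)·(-85) = 141.70 m.
That is higher than the 138.3 m at W2, so the point is upgradient.

upgradient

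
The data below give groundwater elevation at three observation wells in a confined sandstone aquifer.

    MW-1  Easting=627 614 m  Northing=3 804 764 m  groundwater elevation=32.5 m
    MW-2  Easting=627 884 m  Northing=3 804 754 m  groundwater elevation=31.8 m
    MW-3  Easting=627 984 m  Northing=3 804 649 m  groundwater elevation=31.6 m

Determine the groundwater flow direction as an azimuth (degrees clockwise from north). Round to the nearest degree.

077°

Three-point gradient (reference MW-1): Δ to MW-2 = (270, -10, -0.7), Δ to MW-3 = (370, -115, -0.9).
∂h/∂x = -0.002614, ∂h/∂y = -0.0005850 (det = -27350).
Flow direction (−∇h) has components (+0.002614 E, +0.0005850 N).
Azimuth = atan2(E, N) = atan2(+0.002614, +0.0005850) = 77.4° ≈ 077°.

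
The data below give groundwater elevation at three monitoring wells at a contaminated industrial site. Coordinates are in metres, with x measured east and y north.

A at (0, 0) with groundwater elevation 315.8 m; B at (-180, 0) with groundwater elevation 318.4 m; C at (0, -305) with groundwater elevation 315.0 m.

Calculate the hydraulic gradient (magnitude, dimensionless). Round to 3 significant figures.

∂h/∂x = (318.4 − 315.8) / (-180 − 0) = -0.01444
∂h/∂y = (315.0 − 315.8) / (-305 − 0) = +0.002623
|∇h| = √(-0.01444² + 0.002623²) = 0.01468

0.0147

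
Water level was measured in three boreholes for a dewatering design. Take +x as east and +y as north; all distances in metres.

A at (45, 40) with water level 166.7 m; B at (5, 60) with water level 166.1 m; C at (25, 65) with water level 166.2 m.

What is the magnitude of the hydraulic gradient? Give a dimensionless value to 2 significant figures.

0.016

Three-point gradient (reference A): Δ to B = (-40, 20, -0.6), Δ to C = (-20, 25, -0.5).
∂h/∂x = +0.008333, ∂h/∂y = -0.01333 (det = -600).
|∇h| = √(0.008333² + -0.01333²) = 0.01572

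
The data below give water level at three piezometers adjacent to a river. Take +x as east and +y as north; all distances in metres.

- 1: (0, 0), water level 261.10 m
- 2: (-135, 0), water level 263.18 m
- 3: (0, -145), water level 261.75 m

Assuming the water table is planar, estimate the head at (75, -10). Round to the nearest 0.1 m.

260.0 m

∂h/∂x = (263.18 − 261.10) / (-135 − 0) = -0.01541
∂h/∂y = (261.75 − 261.10) / (-145 − 0) = -0.004483
h(75, -10) = 261.10 + (-0.01541)·(75) + (-0.004483)·(-10) = 261.10 -1.156 +0.045 = 259.989 m.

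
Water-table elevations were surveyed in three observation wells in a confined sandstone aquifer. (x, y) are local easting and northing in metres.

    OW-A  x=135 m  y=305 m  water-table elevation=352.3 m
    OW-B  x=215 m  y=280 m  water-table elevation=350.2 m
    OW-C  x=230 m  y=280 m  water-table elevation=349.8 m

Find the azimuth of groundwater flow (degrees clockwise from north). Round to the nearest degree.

087°

With h = a·x + b·y + c and OW-A as origin, the differences give:
  80·a + (-25)·b = -2.1
  95·a + (-25)·b = -2.5
Eliminate b (×(-25) and ×(-25), subtract): 375·a = -10.00 → a = ∂h/∂x = -0.02667
Back-substitute: b = ∂h/∂y = -0.001333.
Flow direction (−∇h) has components (+0.02667 E, +0.001333 N).
Azimuth = atan2(E, N) = atan2(+0.02667, +0.001333) = 87.1° ≈ 087°.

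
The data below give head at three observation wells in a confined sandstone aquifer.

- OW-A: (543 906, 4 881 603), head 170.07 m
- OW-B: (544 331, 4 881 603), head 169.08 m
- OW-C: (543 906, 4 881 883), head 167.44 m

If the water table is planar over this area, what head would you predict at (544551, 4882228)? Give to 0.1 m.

162.7 m

∂h/∂x = (169.08 − 170.07) / (544331 − 543906) = -0.002329
∂h/∂y = (167.44 − 170.07) / (4881883 − 4881603) = -0.009393
h(544551, 4882228) = 170.07 + (-0.002329)·(645) + (-0.009393)·(625) = 170.07 -1.502 -5.871 = 162.697 m.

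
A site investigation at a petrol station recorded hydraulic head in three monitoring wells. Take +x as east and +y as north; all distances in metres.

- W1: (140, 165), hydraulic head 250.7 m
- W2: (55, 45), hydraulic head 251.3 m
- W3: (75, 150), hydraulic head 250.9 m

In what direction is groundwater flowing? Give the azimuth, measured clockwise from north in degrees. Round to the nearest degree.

Differences from W1: to W2 (Δx, Δy, Δh) = (-85, -120, +0.6); to W3 = (-65, -15, +0.2).
Determinant of the coordinate differences = (-85)·(-15) − (-65)·(-120) = -6525.
∂h/∂x = [(+0.6)·(-15) − (+0.2)·(-120)] / -6525 = -0.002299
∂h/∂y = [(-85)·(+0.2) − (-65)·(+0.6)] / -6525 = -0.003372
Flow direction (−∇h) has components (+0.002299 E, +0.003372 N).
Azimuth = atan2(E, N) = atan2(+0.002299, +0.003372) = 34.3° ≈ 034°.

034°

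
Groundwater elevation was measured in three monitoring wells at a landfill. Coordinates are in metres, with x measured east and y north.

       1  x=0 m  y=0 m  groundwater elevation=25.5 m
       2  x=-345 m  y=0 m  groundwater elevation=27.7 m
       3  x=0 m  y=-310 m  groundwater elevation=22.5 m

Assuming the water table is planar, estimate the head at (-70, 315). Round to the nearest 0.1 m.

∂h/∂x = (27.7 − 25.5) / (-345 − 0) = -0.006377
∂h/∂y = (22.5 − 25.5) / (-310 − 0) = +0.009677
h(-70, 315) = 25.5 + (-0.006377)·(-70) + (+0.009677)·(315) = 25.5 +0.446 +3.048 = 28.995 m.

29.0 m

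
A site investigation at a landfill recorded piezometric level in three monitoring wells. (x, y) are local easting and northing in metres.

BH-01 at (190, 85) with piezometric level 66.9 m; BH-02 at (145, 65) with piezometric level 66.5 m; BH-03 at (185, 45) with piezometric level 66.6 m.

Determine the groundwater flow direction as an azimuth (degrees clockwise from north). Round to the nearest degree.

Three-point gradient (reference BH-01): Δ to BH-02 = (-45, -20, -0.4), Δ to BH-03 = (-5, -40, -0.3).
∂h/∂x = +0.005882, ∂h/∂y = +0.006765 (det = 1700).
Flow direction (−∇h) has components (-0.005882 E, -0.006765 N).
Azimuth = atan2(E, N) = atan2(-0.005882, -0.006765) = 221.0° ≈ 221°.

221°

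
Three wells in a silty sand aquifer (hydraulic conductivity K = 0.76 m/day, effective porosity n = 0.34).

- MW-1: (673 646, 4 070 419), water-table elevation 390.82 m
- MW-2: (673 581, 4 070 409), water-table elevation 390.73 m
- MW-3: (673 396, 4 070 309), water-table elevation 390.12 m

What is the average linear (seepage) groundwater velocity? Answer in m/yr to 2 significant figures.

Differences from MW-1: to MW-2 (Δx, Δy, Δh) = (-65, -10, -0.09); to MW-3 = (-250, -110, -0.70).
Solve a·Δx + b·Δy = Δh: det = (-65)·(-110) − (-250)·(-10) = 4650.
∂h/∂x = [(-0.09)·(-110) − (-0.70)·(-10)] / 4650 = +0.0006237
∂h/∂y = [(-65)·(-0.70) − (-250)·(-0.09)] / 4650 = +0.004946
|∇h| = √(0.0006237² + 0.004946²) = 0.004985
Seepage velocity v = K·i/n = 0.76 × 0.004985 / 0.34 = 0.01114 m/day = 4.069 m/yr.

4.1 m/yr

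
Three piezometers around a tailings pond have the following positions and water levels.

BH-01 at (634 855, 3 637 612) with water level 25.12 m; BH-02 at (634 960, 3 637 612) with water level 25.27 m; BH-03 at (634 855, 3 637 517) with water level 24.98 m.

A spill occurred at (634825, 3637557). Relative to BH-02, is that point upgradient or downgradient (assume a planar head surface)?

downgradient

∂h/∂x = (25.27 − 25.12) / (634960 − 634855) = +0.001429
∂h/∂y = (24.98 − 25.12) / (3637517 − 3637612) = +0.001474
Head at (634825, 3637557) = 25.12 + (+0.001429)·(-30) + (+0.001474)·(-55) = 25.00 m.
That is lower than the 25.27 m at BH-02, so the point is downgradient.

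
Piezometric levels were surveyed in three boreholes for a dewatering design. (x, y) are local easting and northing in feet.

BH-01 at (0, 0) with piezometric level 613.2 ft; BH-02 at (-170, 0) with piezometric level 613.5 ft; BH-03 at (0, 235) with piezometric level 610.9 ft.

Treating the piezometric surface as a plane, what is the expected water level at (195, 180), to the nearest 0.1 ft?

611.1 ft

∂h/∂x = (613.5 − 613.2) / (-170 − 0) = -0.001765
∂h/∂y = (610.9 − 613.2) / (235 − 0) = -0.009787
h(195, 180) = 613.2 + (-0.001765)·(195) + (-0.009787)·(180) = 613.2 -0.344 -1.762 = 611.094 ft.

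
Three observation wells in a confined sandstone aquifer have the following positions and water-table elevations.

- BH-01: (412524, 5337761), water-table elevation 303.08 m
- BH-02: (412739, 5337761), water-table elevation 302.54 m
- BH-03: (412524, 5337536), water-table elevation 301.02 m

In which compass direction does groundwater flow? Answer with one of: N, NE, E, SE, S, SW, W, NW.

∂h/∂x = (302.54 − 303.08) / (412739 − 412524) = -0.002512
∂h/∂y = (301.02 − 303.08) / (5337536 − 5337761) = +0.009156
Flow = −∇h = (+0.002512 east, -0.009156 north), which points south.

S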